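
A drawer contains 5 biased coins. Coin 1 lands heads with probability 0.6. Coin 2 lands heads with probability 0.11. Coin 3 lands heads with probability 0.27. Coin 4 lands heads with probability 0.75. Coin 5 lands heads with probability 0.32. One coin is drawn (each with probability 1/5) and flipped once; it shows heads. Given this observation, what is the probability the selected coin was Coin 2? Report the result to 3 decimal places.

Tabulate prior·likelihood by source: [1] prior 0.2, lik 0.6, product 0.1200; [2] prior 0.2, lik 0.11, product 0.02200; [3] prior 0.2, lik 0.27, product 0.05400; [4] prior 0.2, lik 0.75, product 0.1500; [5] prior 0.2, lik 0.32, product 0.06400.
Normalizing constant = 0.41000; the posterior for Coin 2 is its product over the sum, 0.02200/0.41000 = 0.054.

Posterior probability ≈ 0.054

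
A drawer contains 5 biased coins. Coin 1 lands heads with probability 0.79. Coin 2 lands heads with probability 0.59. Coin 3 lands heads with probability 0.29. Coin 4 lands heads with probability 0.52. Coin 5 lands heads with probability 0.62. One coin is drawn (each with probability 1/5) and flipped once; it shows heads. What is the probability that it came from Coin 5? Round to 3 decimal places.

Posterior probability ≈ 0.221

P(heads|C1) = 0.79; P(heads|C2) = 0.59; P(heads|C3) = 0.29; P(heads|C4) = 0.52; P(heads|C5) = 0.62.
Prior × likelihood for each source: 0.2·0.79=0.1580, 0.2·0.59=0.1180, 0.2·0.29=0.05800, 0.2·0.52=0.1040, 0.2·0.62=0.1240. Summing gives P(heads) = 0.56200.
P(Coin 5 | heads) = 0.1240 / 0.56200 = 0.221.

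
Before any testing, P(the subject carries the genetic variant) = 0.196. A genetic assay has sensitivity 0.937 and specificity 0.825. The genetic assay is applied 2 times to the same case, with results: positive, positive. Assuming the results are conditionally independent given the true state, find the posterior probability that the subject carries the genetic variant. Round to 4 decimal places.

Posterior P(H) ≈ 0.8748

Let H be the event that the subject carries the genetic variant; start with P(H) = 0.196. P('positive'|H) = 0.937, P('positive'|¬H) = 0.175.
Update on result 1 ('positive'): P(H) ← 0.937·0.1960 / (0.937·0.1960 + 0.175·0.8040) = 0.18365/0.32435 = 0.5662.
Update on result 2 ('positive'): P(H) ← 0.937·0.5662 / (0.937·0.5662 + 0.175·0.4338) = 0.53054/0.60645 = 0.8748.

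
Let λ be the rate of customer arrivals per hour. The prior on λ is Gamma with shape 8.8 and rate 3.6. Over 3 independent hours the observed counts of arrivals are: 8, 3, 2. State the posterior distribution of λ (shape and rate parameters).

Posterior: Gamma(shape=21.8, rate=6.6)

Total count ∑xᵢ = 13 over n = 3 hours.
Gamma is conjugate to the Poisson likelihood: posterior is Gamma(shape = 8.8+13 = 21.8, rate = 3.6+3 = 6.6).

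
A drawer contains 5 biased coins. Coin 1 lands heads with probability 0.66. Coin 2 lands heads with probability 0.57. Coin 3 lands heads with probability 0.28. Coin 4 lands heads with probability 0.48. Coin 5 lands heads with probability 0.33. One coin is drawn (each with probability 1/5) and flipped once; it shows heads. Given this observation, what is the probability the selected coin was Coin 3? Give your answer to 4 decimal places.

Tabulate prior·likelihood by source: [1] prior 0.2, lik 0.66, product 0.1320; [2] prior 0.2, lik 0.57, product 0.1140; [3] prior 0.2, lik 0.28, product 0.05600; [4] prior 0.2, lik 0.48, product 0.09600; [5] prior 0.2, lik 0.33, product 0.06600.
Normalizing constant = 0.46400; the posterior for Coin 3 is its product over the sum, 0.05600/0.46400 = 0.1207.

Posterior probability ≈ 0.1207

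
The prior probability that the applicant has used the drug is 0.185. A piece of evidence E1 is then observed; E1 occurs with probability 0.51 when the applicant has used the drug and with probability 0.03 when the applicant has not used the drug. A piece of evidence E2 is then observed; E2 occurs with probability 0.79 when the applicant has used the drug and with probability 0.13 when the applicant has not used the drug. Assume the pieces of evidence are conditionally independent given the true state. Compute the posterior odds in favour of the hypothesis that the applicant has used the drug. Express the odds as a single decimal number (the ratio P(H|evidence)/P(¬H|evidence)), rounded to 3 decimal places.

Posterior odds ≈ 23.450

Prior odds = 0.185/(1−0.185) = 0.22699. In log-odds, ln(0.22699) = -1.4828.
Add log likelihood ratios: ln(17.000) + ln(6.0769) = 4.6377.
Posterior log-odds = 3.1549, so posterior odds = exp(3.1549) = 23.450.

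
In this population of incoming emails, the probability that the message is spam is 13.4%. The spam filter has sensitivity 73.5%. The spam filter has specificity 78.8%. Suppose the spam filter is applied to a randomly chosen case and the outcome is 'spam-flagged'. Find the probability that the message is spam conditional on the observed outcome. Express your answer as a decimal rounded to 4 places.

Write H for 'the message is spam'. Prior odds H:¬H = 0.134/0.866 = 0.15473. For the 'spam-flagged' outcome, the likelihood ratio is 0.735/0.212 = 3.4670.
Posterior odds = 0.15473 × 3.4670 = 0.53646, so P(H|E) = 0.53646/(1+0.53646) = 0.3492.

P(H | E) ≈ 0.3492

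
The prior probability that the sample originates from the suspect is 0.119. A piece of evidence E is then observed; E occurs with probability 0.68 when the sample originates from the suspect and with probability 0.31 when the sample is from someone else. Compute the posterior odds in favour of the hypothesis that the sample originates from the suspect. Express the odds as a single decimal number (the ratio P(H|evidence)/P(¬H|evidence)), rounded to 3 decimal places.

Posterior odds ≈ 0.296

Prior odds = 0.119/(1−0.119) = 0.13507.
Likelihood ratio for E = 0.68/0.31 = 2.1935.
Posterior odds = prior odds × LR = 0.29629.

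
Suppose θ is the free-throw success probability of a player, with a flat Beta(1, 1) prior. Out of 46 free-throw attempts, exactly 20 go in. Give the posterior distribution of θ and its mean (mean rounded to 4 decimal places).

Observing 20 successes and 26 failures updates Beta(1, 1) by adding the success and failure counts to the two shape parameters: α = 1+20 = 21, β = 1+26 = 27.
E[θ | data] = 21/(21+27) = 0.4375.

Posterior: Beta(21, 27); mean ≈ 0.4375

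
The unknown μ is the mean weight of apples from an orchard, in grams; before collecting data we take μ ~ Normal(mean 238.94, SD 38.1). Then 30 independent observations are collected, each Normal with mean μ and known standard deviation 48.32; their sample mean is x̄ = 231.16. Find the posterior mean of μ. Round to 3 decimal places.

Posterior mean ≈ 231.556

With known σ, the Normal prior is conjugate. Weight on the data is w = (n/σ²)/(n/σ² + 1/τ₀²) = 0.0128489/(0.0128489+0.00068889) = 0.94911.
Posterior mean = w·x̄ + (1−w)·μ₀ = 0.94911·231.16 + 0.050886·238.94 = 231.556.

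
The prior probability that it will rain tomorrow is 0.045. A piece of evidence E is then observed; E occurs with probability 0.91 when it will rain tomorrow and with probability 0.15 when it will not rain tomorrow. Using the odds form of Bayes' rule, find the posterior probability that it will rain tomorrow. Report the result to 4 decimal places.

Posterior probability ≈ 0.2223

Prior odds = 0.045/(1−0.045) = 0.047120. In log-odds, ln(0.047120) = -3.0550.
Add log likelihood ratio: ln(6.0667) = 1.8028.
Posterior log-odds = -1.2522, so posterior odds = exp(-1.2522) = 0.28586. Converting, P(H|E) = 0.28586/1.2859 = 0.2223.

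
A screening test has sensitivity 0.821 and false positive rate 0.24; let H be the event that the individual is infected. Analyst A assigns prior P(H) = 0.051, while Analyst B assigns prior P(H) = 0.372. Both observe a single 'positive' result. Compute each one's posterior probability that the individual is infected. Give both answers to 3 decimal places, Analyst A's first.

Analyst A: 0.155; Analyst B: 0.670

P('+'|H) = 0.821, P('+'|¬H) = 0.24.
Analyst A: numerator 0.821·0.051 = 0.041871; evidence = 0.041871+0.24·0.949 = 0.26963; posterior = 0.155.
Analyst B: numerator 0.821·0.372 = 0.30541; evidence = 0.30541+0.24·0.628 = 0.45613; posterior = 0.670.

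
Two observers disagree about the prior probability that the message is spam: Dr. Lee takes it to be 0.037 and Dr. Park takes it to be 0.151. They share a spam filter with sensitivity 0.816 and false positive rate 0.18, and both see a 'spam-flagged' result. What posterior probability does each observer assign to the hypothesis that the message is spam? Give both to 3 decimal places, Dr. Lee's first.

Dr. Lee: 0.148; Dr. Park: 0.446

P('+'|H) = 0.816, P('+'|¬H) = 0.18.
Dr. Lee: numerator 0.816·0.037 = 0.030192; evidence = 0.030192+0.18·0.963 = 0.20353; posterior = 0.148.
Dr. Park: numerator 0.816·0.151 = 0.12322; evidence = 0.12322+0.18·0.849 = 0.27604; posterior = 0.446.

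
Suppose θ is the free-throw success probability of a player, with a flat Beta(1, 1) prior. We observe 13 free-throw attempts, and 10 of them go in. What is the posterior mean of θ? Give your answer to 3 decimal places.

Posterior mean ≈ 0.733

Observing 10 successes and 3 failures updates Beta(1, 1) by adding the success and failure counts to the two shape parameters: α = 1+10 = 11, β = 1+3 = 4.
Posterior mean = α/(α+β) = 11/15 = 0.733.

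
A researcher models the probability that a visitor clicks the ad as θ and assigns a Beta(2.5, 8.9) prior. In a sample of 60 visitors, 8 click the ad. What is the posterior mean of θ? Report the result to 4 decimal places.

The binomial likelihood is conjugate to the Beta prior: with 8 successes and 52 failures, the posterior is Beta(2.5+8, 8.9+52) = Beta(10.5, 60.9).
E[θ | data] = 10.5/(10.5+60.9) = 0.1471.

Posterior mean ≈ 0.1471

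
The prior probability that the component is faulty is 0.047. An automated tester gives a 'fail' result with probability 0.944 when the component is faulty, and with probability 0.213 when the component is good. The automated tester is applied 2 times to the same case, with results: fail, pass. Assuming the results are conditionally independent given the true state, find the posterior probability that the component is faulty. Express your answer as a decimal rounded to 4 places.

Posterior P(H) ≈ 0.0153

Let H be the event that the component is faulty; start with P(H) = 0.047. P('fail'|H) = 0.944, P('fail'|¬H) = 0.213.
Update on result 1 ('fail'): P(H) ← 0.944·0.0470 / (0.944·0.0470 + 0.213·0.9530) = 0.044368/0.24736 = 0.1794.
Update on result 2 ('pass'): P(H) ← 0.056·0.1794 / (0.056·0.1794 + 0.787·0.8206) = 0.010045/0.65588 = 0.0153.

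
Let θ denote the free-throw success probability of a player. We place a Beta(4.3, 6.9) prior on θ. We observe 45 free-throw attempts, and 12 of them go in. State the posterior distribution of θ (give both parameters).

Posterior: Beta(16.3, 39.9)

The binomial likelihood is conjugate to the Beta prior: with 12 successes and 33 failures, the posterior is Beta(4.3+12, 6.9+33) = Beta(16.3, 39.9).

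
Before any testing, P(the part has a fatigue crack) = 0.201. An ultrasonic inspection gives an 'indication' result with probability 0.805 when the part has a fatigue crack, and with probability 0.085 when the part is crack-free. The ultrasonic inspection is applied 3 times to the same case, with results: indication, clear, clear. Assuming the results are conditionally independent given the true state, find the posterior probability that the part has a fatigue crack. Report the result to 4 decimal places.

Posterior P(H) ≈ 0.0976

Let H be the event that the part has a fatigue crack; start with P(H) = 0.201. P('indication'|H) = 0.805, P('indication'|¬H) = 0.085.
Update on result 1 ('indication'): P(H) ← 0.805·0.2010 / (0.805·0.2010 + 0.085·0.7990) = 0.16181/0.22972 = 0.7044.
Update on result 2 ('clear'): P(H) ← 0.195·0.7044 / (0.195·0.7044 + 0.915·0.2956) = 0.13735/0.40786 = 0.3368.
Update on result 3 ('clear'): P(H) ← 0.195·0.3368 / (0.195·0.3368 + 0.915·0.6632) = 0.065667/0.67254 = 0.0976.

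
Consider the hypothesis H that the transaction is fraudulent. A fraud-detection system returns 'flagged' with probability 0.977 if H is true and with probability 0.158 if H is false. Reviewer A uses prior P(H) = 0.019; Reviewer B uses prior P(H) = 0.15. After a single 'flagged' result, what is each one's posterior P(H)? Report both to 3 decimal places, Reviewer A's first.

P('+'|H) = 0.977, P('+'|¬H) = 0.158.
Reviewer A: numerator 0.977·0.019 = 0.018563; evidence = 0.018563+0.158·0.981 = 0.17356; posterior = 0.107.
Reviewer B: numerator 0.977·0.15 = 0.14655; evidence = 0.14655+0.158·0.85 = 0.28085; posterior = 0.522.

Reviewer A: 0.107; Reviewer B: 0.522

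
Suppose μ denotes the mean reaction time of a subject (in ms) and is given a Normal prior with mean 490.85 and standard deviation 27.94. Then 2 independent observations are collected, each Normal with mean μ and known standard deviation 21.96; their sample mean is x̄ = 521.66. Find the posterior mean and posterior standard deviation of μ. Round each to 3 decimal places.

Prior precision 1/τ₀² = 1/27.94² = 0.00128099; data precision n/σ² = 2/21.96² = 0.00414730.
Posterior precision = 0.00128099 + 0.00414730 = 0.00542829, giving posterior SD = 1/√0.00542829 = 13.573.
Posterior mean = (0.00128099·490.85 + 0.00414730·521.66) / 0.00542829 = 514.389.

Posterior mean ≈ 514.389; posterior SD ≈ 13.573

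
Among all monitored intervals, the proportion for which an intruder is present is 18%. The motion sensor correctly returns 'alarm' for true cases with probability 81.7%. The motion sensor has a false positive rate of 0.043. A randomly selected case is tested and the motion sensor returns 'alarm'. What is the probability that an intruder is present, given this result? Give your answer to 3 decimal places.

Write H for 'an intruder is present'. Prior odds H:¬H = 0.18/0.82 = 0.21951. For the 'alarm' outcome, the likelihood ratio is 0.817/0.043 = 19.000.
Posterior odds = 0.21951 × 19.000 = 4.1707, so P(H|E) = 4.1707/(1+4.1707) = 0.807.

P(H | E) ≈ 0.807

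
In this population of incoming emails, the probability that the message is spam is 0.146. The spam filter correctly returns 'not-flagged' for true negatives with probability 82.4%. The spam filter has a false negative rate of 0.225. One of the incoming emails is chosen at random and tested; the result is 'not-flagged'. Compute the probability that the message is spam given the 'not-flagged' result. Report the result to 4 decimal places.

P(H | E) ≈ 0.0446

Write H for 'the message is spam'. Prior odds H:¬H = 0.146/0.854 = 0.17096. For the 'not-flagged' outcome, the likelihood ratio is 0.225/0.824 = 0.27306.
Posterior odds = 0.17096 × 0.27306 = 0.046682, so P(H|E) = 0.046682/(1+0.046682) = 0.0446.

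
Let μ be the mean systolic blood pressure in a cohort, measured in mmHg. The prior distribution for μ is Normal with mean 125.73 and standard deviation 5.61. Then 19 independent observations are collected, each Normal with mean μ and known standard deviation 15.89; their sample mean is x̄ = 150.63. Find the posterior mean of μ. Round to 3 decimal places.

Posterior mean ≈ 143.237

Prior precision 1/τ₀² = 1/5.61² = 0.0317742; data precision n/σ² = 19/15.89² = 0.0752499.
Posterior precision = 0.0317742 + 0.0752499 = 0.107024.
Posterior mean = (0.0317742·125.73 + 0.0752499·150.63) / 0.107024 = 143.237.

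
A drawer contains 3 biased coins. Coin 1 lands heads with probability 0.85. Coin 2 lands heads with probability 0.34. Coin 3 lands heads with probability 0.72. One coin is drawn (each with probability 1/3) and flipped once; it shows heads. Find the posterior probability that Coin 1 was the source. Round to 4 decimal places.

P(heads|C1) = 0.85; P(heads|C2) = 0.34; P(heads|C3) = 0.72.
Prior × likelihood for each source: 0.333333·0.85=0.2833, 0.333333·0.34=0.1133, 0.333333·0.72=0.2400. Summing gives P(heads) = 0.63667.
P(Coin 1 | heads) = 0.2833 / 0.63667 = 0.4450.

Posterior probability ≈ 0.4450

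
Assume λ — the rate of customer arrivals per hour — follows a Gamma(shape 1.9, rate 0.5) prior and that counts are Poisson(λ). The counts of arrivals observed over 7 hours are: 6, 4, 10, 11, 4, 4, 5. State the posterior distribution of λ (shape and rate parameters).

Posterior: Gamma(shape=45.9, rate=7.5)

The Poisson likelihood adds the total count to the shape and the number of exposure periods to the rate. Here ∑xᵢ = 44 and n = 7, so shape 1.9→45.9 and rate 0.5→7.5.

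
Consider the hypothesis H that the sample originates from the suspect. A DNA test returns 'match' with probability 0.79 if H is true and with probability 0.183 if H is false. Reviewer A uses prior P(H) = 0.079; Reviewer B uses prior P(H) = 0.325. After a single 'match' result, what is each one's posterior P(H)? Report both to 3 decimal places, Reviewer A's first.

P('+'|H) = 0.79, P('+'|¬H) = 0.183.
Reviewer A: numerator 0.79·0.079 = 0.062410; evidence = 0.062410+0.183·0.921 = 0.23095; posterior = 0.270.
Reviewer B: numerator 0.79·0.325 = 0.25675; evidence = 0.25675+0.183·0.675 = 0.38028; posterior = 0.675.

Reviewer A: 0.270; Reviewer B: 0.675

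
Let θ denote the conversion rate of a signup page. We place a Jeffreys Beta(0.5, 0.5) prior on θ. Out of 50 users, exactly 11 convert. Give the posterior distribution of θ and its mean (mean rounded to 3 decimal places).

Posterior: Beta(11.5, 39.5); mean ≈ 0.225

The binomial likelihood is conjugate to the Beta prior: with 11 successes and 39 failures, the posterior is Beta(0.5+11, 0.5+39) = Beta(11.5, 39.5).
E[θ | data] = 11.5/(11.5+39.5) = 0.225.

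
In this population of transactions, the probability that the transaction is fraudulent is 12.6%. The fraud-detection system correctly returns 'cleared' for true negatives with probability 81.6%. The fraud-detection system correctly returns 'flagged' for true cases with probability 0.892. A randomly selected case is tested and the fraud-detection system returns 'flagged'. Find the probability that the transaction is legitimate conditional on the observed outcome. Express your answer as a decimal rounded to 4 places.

Write H for 'the transaction is fraudulent'. Prior odds H:¬H = 0.126/0.874 = 0.14416. For the 'flagged' outcome, the likelihood ratio is 0.892/0.184 = 4.8478.
Posterior odds = 0.14416 × 4.8478 = 0.69889, so P(H|E) = 0.69889/(1+0.69889) = 0.4114. Then P(¬H|E) = 1 − 0.4114 = 0.5886.

P(¬H | E) ≈ 0.5886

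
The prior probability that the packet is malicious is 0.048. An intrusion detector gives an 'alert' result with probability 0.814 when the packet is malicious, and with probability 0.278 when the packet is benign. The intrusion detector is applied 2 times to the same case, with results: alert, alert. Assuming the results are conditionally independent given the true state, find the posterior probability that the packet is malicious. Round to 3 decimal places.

With H the event that the packet is malicious, the joint likelihood of the observed sequence is P(data|H) = 0.814·0.814 = 0.66260 and P(data|¬H) = 0.278·0.278 = 0.077284.
Bayes: P(H|data) = 0.048·0.66260 / (0.048·0.66260 + 0.952·0.077284) = 0.031805/0.10538 = 0.3018.

Posterior P(H) ≈ 0.302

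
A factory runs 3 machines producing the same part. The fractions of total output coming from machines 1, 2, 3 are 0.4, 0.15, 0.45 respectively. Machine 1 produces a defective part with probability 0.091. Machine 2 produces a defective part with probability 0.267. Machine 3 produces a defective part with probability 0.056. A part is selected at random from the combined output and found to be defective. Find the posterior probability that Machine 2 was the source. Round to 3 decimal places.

Posterior probability ≈ 0.394

Tabulate prior·likelihood by source: [1] prior 0.4, lik 0.091, product 0.03640; [2] prior 0.15, lik 0.267, product 0.04005; [3] prior 0.45, lik 0.056, product 0.02520.
Normalizing constant = 0.10165; the posterior for Machine 2 is its product over the sum, 0.04005/0.10165 = 0.394.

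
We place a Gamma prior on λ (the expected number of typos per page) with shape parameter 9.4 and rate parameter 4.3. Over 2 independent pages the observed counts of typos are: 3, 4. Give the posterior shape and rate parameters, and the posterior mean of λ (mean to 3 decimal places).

Posterior: Gamma(shape=16.4, rate=6.3); mean ≈ 2.603

Total count ∑xᵢ = 7 over n = 2 pages.
Gamma is conjugate to the Poisson likelihood: posterior is Gamma(shape = 9.4+7 = 16.4, rate = 4.3+2 = 6.3).
E[λ | data] = 16.4/6.3 = 2.603.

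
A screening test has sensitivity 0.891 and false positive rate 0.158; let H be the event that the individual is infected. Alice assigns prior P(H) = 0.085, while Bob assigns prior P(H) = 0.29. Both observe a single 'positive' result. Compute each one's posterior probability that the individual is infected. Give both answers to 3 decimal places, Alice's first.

P('+'|H) = 0.891, P('+'|¬H) = 0.158.
Alice: numerator 0.891·0.085 = 0.075735; evidence = 0.075735+0.158·0.915 = 0.22031; posterior = 0.344.
Bob: numerator 0.891·0.29 = 0.25839; evidence = 0.25839+0.158·0.71 = 0.37057; posterior = 0.697.

Alice: 0.344; Bob: 0.697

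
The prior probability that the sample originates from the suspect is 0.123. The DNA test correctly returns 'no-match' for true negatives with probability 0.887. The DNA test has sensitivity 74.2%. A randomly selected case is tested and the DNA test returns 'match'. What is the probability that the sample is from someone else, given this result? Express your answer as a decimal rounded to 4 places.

P(¬H | E) ≈ 0.5206

Write H for 'the sample originates from the suspect'. Prior odds H:¬H = 0.123/0.877 = 0.14025. For the 'match' outcome, the likelihood ratio is 0.742/0.113 = 6.5664.
Posterior odds = 0.14025 × 6.5664 = 0.92094, so P(H|E) = 0.92094/(1+0.92094) = 0.4794. Then P(¬H|E) = 1 − 0.4794 = 0.5206.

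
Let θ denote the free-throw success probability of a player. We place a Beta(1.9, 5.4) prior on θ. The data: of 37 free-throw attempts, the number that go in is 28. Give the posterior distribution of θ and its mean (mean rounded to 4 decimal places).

The binomial likelihood is conjugate to the Beta prior: with 28 successes and 9 failures, the posterior is Beta(1.9+28, 5.4+9) = Beta(29.9, 14.4).
Posterior mean = α/(α+β) = 29.9/44.3 = 0.6749.

Posterior: Beta(29.9, 14.4); mean ≈ 0.6749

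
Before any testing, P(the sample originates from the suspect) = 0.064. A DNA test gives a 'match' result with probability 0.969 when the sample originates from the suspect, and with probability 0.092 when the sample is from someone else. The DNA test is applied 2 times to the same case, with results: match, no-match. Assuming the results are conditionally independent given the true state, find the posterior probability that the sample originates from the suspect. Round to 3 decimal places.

Let H be the event that the sample originates from the suspect; start with P(H) = 0.064. P('match'|H) = 0.969, P('match'|¬H) = 0.092.
Update on result 1 ('match'): P(H) ← 0.969·0.0640 / (0.969·0.0640 + 0.092·0.9360) = 0.062016/0.14813 = 0.4187.
Update on result 2 ('no-match'): P(H) ← 0.031·0.4187 / (0.031·0.4187 + 0.908·0.5813) = 0.012979/0.54083 = 0.0240.

Posterior P(H) ≈ 0.024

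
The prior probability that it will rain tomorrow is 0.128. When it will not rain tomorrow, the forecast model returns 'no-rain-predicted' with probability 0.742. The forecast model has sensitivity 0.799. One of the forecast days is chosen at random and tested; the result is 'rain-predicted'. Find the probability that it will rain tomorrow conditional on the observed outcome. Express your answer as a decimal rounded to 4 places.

Write H for 'it will rain tomorrow'. Prior odds H:¬H = 0.128/0.872 = 0.14679. For the 'rain-predicted' outcome, the likelihood ratio is 0.799/0.258 = 3.0969.
Posterior odds = 0.14679 × 3.0969 = 0.45459, so P(H|E) = 0.45459/(1+0.45459) = 0.3125.

P(H | E) ≈ 0.3125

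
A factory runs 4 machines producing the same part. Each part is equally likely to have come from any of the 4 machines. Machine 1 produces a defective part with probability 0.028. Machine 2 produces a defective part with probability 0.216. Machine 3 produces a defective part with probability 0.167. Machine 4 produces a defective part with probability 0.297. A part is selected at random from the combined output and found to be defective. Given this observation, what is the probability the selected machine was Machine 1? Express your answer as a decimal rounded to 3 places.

P(defective|M1) = 0.028; P(defective|M2) = 0.216; P(defective|M3) = 0.167; P(defective|M4) = 0.297.
Prior × likelihood for each source: 0.25·0.028=0.007000, 0.25·0.216=0.05400, 0.25·0.167=0.04175, 0.25·0.297=0.07425. Summing gives P(defective) = 0.17700.
P(Machine 1 | defective) = 0.007000 / 0.17700 = 0.040.

Posterior probability ≈ 0.040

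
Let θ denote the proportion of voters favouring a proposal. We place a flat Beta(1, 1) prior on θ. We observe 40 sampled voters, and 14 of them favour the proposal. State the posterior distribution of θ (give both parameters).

The binomial likelihood is conjugate to the Beta prior: with 14 successes and 26 failures, the posterior is Beta(1+14, 1+26) = Beta(15, 27).

Posterior: Beta(15, 27)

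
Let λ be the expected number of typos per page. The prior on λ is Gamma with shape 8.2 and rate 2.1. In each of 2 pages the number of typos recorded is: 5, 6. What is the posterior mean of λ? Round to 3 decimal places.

The Poisson likelihood adds the total count to the shape and the number of exposure periods to the rate. Here ∑xᵢ = 11 and n = 2, so shape 8.2→19.2 and rate 2.1→4.1.
E[λ | data] = 19.2/4.1 = 4.683.

Posterior mean ≈ 4.683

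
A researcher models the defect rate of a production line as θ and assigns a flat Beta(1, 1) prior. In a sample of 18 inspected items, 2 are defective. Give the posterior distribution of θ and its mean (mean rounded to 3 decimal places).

Posterior: Beta(3, 17); mean ≈ 0.150

The binomial likelihood is conjugate to the Beta prior: with 2 successes and 16 failures, the posterior is Beta(1+2, 1+16) = Beta(3, 17).
E[θ | data] = 3/(3+17) = 0.150.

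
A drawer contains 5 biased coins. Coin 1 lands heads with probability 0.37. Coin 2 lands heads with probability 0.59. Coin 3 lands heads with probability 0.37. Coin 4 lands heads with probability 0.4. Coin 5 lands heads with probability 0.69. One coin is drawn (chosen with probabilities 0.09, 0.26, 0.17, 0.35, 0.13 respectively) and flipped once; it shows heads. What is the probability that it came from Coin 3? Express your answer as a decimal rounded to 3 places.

Posterior probability ≈ 0.131

P(heads|C1) = 0.37; P(heads|C2) = 0.59; P(heads|C3) = 0.37; P(heads|C4) = 0.4; P(heads|C5) = 0.69.
Prior × likelihood for each source: 0.09·0.37=0.03330, 0.26·0.59=0.1534, 0.17·0.37=0.06290, 0.35·0.4=0.1400, 0.13·0.69=0.08970. Summing gives P(heads) = 0.47930.
P(Coin 3 | heads) = 0.06290 / 0.47930 = 0.131.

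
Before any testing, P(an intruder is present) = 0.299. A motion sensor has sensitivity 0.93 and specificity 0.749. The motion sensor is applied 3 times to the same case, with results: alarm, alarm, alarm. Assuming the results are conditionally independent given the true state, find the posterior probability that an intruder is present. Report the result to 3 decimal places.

With H the event that an intruder is present, the joint likelihood of the observed sequence is P(data|H) = 0.93·0.93·0.93 = 0.80436 and P(data|¬H) = 0.251·0.251·0.251 = 0.015813.
Bayes: P(H|data) = 0.299·0.80436 / (0.299·0.80436 + 0.701·0.015813) = 0.24050/0.25159 = 0.9559.

Posterior P(H) ≈ 0.956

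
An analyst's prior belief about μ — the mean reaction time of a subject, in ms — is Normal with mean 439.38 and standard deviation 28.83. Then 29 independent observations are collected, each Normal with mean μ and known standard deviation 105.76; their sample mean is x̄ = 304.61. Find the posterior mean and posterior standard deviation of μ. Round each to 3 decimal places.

Prior precision 1/τ₀² = 1/28.83² = 0.00120312; data precision n/σ² = 29/105.76² = 0.00259272.
Posterior precision = 0.00120312 + 0.00259272 = 0.00379584, giving posterior SD = 1/√0.00379584 = 16.231.
Posterior mean = (0.00120312·439.38 + 0.00259272·304.61) / 0.00379584 = 347.327.

Posterior mean ≈ 347.327; posterior SD ≈ 16.231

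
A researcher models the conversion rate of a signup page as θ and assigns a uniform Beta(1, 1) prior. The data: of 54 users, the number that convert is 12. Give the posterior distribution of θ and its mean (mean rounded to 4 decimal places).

Posterior: Beta(13, 43); mean ≈ 0.2321

Observing 12 successes and 42 failures updates Beta(1, 1) by adding the success and failure counts to the two shape parameters: α = 1+12 = 13, β = 1+42 = 43.
Posterior mean = α/(α+β) = 13/56 = 0.2321.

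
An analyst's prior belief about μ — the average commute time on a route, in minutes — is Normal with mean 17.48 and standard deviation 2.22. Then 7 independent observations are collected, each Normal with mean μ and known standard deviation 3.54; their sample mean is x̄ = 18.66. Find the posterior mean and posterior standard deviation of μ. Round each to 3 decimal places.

With known σ, the Normal prior is conjugate. Weight on the data is w = (n/σ²)/(n/σ² + 1/τ₀²) = 0.558588/(0.558588+0.202906) = 0.73354.
Posterior mean = w·x̄ + (1−w)·μ₀ = 0.73354·18.66 + 0.26646·17.48 = 18.346. Posterior variance = 1/(0.558588+0.202906) = 1.31321, so SD = 1.146.

Posterior mean ≈ 18.346; posterior SD ≈ 1.146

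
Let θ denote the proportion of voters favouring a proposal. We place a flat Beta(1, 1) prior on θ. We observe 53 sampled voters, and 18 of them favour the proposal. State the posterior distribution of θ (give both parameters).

Posterior: Beta(19, 36)

Observing 18 successes and 35 failures updates Beta(1, 1) by adding the success and failure counts to the two shape parameters: α = 1+18 = 19, β = 1+35 = 36.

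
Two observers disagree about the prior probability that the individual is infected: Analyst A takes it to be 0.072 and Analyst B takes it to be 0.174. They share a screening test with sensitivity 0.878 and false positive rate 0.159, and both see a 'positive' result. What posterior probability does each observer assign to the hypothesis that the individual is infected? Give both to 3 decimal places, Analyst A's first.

Analyst A: 0.300; Analyst B: 0.538

The likelihood ratio for a 'positive' result is 0.878/0.159 = 5.5220.
Analyst A: prior odds 0.072/0.928 = 0.077586; posterior odds 0.42843; posterior probability 0.300.
Analyst B: prior odds 0.174/0.826 = 0.21065; posterior odds 1.1632; posterior probability 0.538.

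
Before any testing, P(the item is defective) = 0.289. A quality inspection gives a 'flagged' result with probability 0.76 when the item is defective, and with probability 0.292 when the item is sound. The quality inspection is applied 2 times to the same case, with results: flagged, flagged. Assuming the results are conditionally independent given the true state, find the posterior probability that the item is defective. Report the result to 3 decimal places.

Posterior P(H) ≈ 0.734

Let H be the event that the item is defective; start with P(H) = 0.289. P('flagged'|H) = 0.76, P('flagged'|¬H) = 0.292.
Update on result 1 ('flagged'): P(H) ← 0.76·0.2890 / (0.76·0.2890 + 0.292·0.7110) = 0.21964/0.42725 = 0.5141.
Update on result 2 ('flagged'): P(H) ← 0.76·0.5141 / (0.76·0.5141 + 0.292·0.4859) = 0.39070/0.53259 = 0.7336.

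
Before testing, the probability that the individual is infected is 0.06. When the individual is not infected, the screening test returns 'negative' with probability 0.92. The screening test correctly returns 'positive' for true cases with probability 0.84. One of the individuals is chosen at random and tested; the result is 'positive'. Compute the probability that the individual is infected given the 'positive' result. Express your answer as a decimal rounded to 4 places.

Write H for 'the individual is infected'. Prior odds H:¬H = 0.06/0.94 = 0.063830. For the 'positive' outcome, the likelihood ratio is 0.84/0.08 = 10.500.
Posterior odds = 0.063830 × 10.500 = 0.67021, so P(H|E) = 0.67021/(1+0.67021) = 0.4013.

P(H | E) ≈ 0.4013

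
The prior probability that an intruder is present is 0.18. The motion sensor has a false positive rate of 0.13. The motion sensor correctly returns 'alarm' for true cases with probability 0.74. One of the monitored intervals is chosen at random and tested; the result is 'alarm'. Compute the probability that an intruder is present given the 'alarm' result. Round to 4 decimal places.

P(H | E) ≈ 0.5555

Let H be the event that an intruder is present. P(H) = 0.18, so P(¬H) = 0.82. With E the 'alarm' result, P(E|H) = 0.74 and P(E|¬H) = 0.13.
P(E) = 0.74·0.18 + 0.13·0.82 = 0.13320 + 0.10660 = 0.23980.
By Bayes' theorem, P(H|E) = 0.13320 / 0.23980 = 0.5555.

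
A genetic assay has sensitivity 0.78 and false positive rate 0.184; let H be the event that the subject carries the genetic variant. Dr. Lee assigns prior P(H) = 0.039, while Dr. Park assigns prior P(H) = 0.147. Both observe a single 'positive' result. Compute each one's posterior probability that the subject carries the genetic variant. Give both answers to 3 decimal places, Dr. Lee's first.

Dr. Lee: 0.147; Dr. Park: 0.422

P('+'|H) = 0.78, P('+'|¬H) = 0.184.
Dr. Lee: numerator 0.78·0.039 = 0.030420; evidence = 0.030420+0.184·0.961 = 0.20724; posterior = 0.147.
Dr. Park: numerator 0.78·0.147 = 0.11466; evidence = 0.11466+0.184·0.853 = 0.27161; posterior = 0.422.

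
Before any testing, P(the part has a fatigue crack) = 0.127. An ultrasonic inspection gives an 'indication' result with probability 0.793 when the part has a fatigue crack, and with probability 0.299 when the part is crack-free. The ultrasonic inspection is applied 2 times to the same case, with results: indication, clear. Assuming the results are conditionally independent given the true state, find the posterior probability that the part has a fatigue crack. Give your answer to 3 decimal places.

With H the event that the part has a fatigue crack, the joint likelihood of the observed sequence is P(data|H) = 0.793·0.207 = 0.16415 and P(data|¬H) = 0.299·0.701 = 0.20960.
Bayes: P(H|data) = 0.127·0.16415 / (0.127·0.16415 + 0.873·0.20960) = 0.020847/0.20383 = 0.1023.

Posterior P(H) ≈ 0.102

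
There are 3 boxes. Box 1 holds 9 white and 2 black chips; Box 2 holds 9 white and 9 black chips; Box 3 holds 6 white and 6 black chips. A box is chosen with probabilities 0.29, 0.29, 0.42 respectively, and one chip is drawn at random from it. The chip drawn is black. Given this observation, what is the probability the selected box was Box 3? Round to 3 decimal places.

P(black|Box 1) = 0.1818; P(black|Box 2) = 0.5; P(black|Box 3) = 0.5.
Prior × likelihood for each source: 0.29·0.1818=0.05273, 0.29·0.5=0.1450, 0.42·0.5=0.2100. Summing gives P(black) = 0.40773.
P(Box 3 | black) = 0.2100 / 0.40773 = 0.515.

Posterior probability ≈ 0.515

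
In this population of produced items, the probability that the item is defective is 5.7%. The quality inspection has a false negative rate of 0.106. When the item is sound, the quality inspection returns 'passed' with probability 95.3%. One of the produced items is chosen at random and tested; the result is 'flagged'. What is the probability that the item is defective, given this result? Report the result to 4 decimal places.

Let H be the event that the item is defective. P(H) = 0.057, so P(¬H) = 0.943. With E the 'flagged' result, P(E|H) = 0.894 and P(E|¬H) = 0.047.
P(E) = 0.894·0.057 + 0.047·0.943 = 0.050958 + 0.044321 = 0.095279.
By Bayes' theorem, P(H|E) = 0.050958 / 0.095279 = 0.5348.

P(H | E) ≈ 0.5348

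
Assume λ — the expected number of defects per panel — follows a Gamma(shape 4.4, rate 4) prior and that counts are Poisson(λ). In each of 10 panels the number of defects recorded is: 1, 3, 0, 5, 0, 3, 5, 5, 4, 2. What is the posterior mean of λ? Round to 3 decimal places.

The Poisson likelihood adds the total count to the shape and the number of exposure periods to the rate. Here ∑xᵢ = 28 and n = 10, so shape 4.4→32.4 and rate 4→14.
Posterior mean = shape/rate = 32.4/14 = 2.314.

Posterior mean ≈ 2.314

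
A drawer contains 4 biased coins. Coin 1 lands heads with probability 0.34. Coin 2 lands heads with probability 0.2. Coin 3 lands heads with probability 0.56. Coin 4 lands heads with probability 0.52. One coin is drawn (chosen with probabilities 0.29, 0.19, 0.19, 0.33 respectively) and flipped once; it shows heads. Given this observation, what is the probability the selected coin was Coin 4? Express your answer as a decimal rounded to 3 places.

P(heads|C1) = 0.34; P(heads|C2) = 0.2; P(heads|C3) = 0.56; P(heads|C4) = 0.52.
Prior × likelihood for each source: 0.29·0.34=0.09860, 0.19·0.2=0.03800, 0.19·0.56=0.1064, 0.33·0.52=0.1716. Summing gives P(heads) = 0.41460.
P(Coin 4 | heads) = 0.1716 / 0.41460 = 0.414.

Posterior probability ≈ 0.414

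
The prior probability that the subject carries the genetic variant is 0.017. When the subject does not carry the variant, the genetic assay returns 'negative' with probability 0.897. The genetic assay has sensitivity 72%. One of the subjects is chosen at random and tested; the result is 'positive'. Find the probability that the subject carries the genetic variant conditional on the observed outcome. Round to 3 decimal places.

Write H for 'the subject carries the genetic variant'. Prior odds H:¬H = 0.017/0.983 = 0.017294. For the 'positive' outcome, the likelihood ratio is 0.72/0.103 = 6.9903.
Posterior odds = 0.017294 × 6.9903 = 0.12089, so P(H|E) = 0.12089/(1+0.12089) = 0.108.

P(H | E) ≈ 0.108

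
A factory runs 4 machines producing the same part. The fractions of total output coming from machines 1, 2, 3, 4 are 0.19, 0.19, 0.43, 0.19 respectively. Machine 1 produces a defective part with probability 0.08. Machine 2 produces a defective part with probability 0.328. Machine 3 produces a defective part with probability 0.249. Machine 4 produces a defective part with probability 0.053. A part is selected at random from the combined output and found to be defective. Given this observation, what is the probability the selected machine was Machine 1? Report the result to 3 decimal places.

Tabulate prior·likelihood by source: [1] prior 0.19, lik 0.08, product 0.01520; [2] prior 0.19, lik 0.328, product 0.06232; [3] prior 0.43, lik 0.249, product 0.1071; [4] prior 0.19, lik 0.053, product 0.01007.
Normalizing constant = 0.19466; the posterior for Machine 1 is its product over the sum, 0.01520/0.19466 = 0.078.

Posterior probability ≈ 0.078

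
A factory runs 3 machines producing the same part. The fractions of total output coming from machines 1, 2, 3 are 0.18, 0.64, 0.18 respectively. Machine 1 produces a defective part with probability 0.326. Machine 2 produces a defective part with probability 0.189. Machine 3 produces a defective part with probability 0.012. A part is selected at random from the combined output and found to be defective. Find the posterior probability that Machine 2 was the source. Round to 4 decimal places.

P(defective|M1) = 0.326; P(defective|M2) = 0.189; P(defective|M3) = 0.012.
Prior × likelihood for each source: 0.18·0.326=0.05868, 0.64·0.189=0.1210, 0.18·0.012=0.002160. Summing gives P(defective) = 0.18180.
P(Machine 2 | defective) = 0.1210 / 0.18180 = 0.6653.

Posterior probability ≈ 0.6653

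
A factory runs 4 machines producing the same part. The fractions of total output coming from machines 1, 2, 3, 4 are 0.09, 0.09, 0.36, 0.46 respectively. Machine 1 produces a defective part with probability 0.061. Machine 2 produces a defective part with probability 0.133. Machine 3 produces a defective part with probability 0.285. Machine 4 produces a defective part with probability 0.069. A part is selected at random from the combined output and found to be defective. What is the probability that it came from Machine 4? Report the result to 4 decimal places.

P(defective|M1) = 0.061; P(defective|M2) = 0.133; P(defective|M3) = 0.285; P(defective|M4) = 0.069.
Prior × likelihood for each source: 0.09·0.061=0.005490, 0.09·0.133=0.01197, 0.36·0.285=0.1026, 0.46·0.069=0.03174. Summing gives P(defective) = 0.15180.
P(Machine 4 | defective) = 0.03174 / 0.15180 = 0.2091.

Posterior probability ≈ 0.2091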